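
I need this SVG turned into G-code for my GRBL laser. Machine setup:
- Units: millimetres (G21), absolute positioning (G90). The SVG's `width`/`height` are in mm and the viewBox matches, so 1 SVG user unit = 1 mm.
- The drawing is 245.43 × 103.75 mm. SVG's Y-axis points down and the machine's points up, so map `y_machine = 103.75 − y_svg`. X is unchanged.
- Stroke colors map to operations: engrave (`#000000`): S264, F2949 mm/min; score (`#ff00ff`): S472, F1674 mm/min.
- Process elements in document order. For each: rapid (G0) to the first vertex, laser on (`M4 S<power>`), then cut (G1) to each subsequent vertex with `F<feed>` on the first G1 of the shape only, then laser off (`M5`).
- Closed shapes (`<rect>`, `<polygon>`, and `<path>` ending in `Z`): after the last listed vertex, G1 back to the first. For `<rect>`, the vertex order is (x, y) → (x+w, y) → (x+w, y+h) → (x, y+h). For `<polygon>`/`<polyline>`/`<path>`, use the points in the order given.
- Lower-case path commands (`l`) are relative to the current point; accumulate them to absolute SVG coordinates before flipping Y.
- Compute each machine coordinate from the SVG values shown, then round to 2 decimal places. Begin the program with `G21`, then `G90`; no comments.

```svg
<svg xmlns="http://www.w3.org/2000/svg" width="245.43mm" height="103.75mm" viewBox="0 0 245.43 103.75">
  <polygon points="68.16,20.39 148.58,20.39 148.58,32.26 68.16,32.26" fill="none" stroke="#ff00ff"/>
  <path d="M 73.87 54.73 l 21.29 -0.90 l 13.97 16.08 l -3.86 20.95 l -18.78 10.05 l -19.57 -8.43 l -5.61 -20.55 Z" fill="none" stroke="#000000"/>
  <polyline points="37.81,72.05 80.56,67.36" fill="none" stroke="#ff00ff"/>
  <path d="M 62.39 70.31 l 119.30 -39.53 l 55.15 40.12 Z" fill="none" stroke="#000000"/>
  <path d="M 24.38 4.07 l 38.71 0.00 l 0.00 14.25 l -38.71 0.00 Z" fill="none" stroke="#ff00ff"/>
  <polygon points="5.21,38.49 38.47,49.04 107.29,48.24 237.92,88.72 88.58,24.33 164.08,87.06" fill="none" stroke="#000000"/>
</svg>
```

G21
G90
G0 X68.16 Y83.36
M4 S472
G1 X148.58 Y83.36 F1674
G1 X148.58 Y71.49
G1 X68.16 Y71.49
G1 X68.16 Y83.36
M5
G0 X73.87 Y49.02
M4 S264
G1 X95.16 Y49.92 F2949
G1 X109.13 Y33.84
G1 X105.27 Y12.89
G1 X86.49 Y2.84
G1 X66.92 Y11.27
G1 X61.31 Y31.82
G1 X73.87 Y49.02
M5
G0 X37.81 Y31.70
M4 S472
G1 X80.56 Y36.39 F1674
M5
G0 X62.39 Y33.44
M4 S264
G1 X181.69 Y72.97 F2949
G1 X236.84 Y32.85
G1 X62.39 Y33.44
M5
G0 X24.38 Y99.68
M4 S472
G1 X63.09 Y99.68 F1674
G1 X63.09 Y85.43
G1 X24.38 Y85.43
G1 X24.38 Y99.68
M5
G0 X5.21 Y65.26
M4 S264
G1 X38.47 Y54.71 F2949
G1 X107.29 Y55.51
G1 X237.92 Y15.03
G1 X88.58 Y79.42
G1 X164.08 Y16.69
G1 X5.21 Y65.26
M5

1 u = 1 mm; y_m = 103.75 − y.

[1] `<polygon>` rectangle, #ff00ff→score S472 F1674: (68.16,83.36) → (148.58,83.36) → (148.58,71.49) → (68.16,71.49) → (68.16,83.36) (closed)

[2] `<path>` regular polygon, #000000→engrave S264 F2949: (73.87,49.02) → (95.16,49.92) → (109.13,33.84) → (105.27,12.89) → (86.49,2.84) → (66.92,11.27) → (61.31,31.82) → (73.87,49.02) (closed)

[3] `<polyline>` line segment, #ff00ff→score S472 F1674: (37.81,31.70) → (80.56,36.39)

[4] `<path>` closed polygon, #000000→engrave S264 F2949: (62.39,33.44) → (181.69,72.97) → (236.84,32.85) → (62.39,33.44) (closed)

[5] `<path>` rectangle, #ff00ff→score S472 F1674: (24.38,99.68) → (63.09,99.68) → (63.09,85.43) → (24.38,85.43) → (24.38,99.68) (closed)

[6] `<polygon>` closed polygon, #000000→engrave S264 F2949: (5.21,65.26) → (38.47,54.71) → (107.29,55.51) → (237.92,15.03) → (88.58,79.42) → (164.08,16.69) → (5.21,65.26) (closed)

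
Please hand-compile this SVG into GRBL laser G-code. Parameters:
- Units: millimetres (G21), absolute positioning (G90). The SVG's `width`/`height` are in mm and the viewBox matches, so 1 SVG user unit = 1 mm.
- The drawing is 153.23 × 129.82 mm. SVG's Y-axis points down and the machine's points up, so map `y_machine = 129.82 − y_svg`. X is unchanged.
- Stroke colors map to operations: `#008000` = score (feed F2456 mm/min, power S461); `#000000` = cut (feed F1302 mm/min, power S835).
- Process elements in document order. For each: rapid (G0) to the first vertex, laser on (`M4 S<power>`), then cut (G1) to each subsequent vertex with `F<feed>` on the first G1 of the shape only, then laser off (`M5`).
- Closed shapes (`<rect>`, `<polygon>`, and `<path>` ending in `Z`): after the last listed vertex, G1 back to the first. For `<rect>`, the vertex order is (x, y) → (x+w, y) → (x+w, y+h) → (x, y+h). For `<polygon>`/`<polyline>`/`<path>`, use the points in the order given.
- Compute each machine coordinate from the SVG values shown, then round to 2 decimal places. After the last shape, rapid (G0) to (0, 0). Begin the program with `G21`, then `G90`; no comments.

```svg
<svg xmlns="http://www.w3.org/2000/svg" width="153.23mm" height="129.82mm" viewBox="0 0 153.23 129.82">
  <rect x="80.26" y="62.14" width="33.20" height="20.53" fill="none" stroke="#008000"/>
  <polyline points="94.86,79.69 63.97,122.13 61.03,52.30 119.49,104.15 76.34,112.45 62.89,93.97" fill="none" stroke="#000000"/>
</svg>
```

Since the viewBox matches the mm dimensions, user units are millimetres directly. The only transform is the Y-flip y_m = 129.82 − y_svg.

Shape 1 is a rectangle drawn with `<rect>`. Its stroke #008000 means score at S461, F2456. After flipping Y the toolpath is (80.26,67.68) → (113.46,67.68) → (113.46,47.15) → (80.26,47.15) → (80.26,67.68), returning to the start.

Shape 2 is a open polyline drawn with `<polyline>`. Its stroke #000000 means cut at S835, F1302. After flipping Y the toolpath is (94.86,50.13) → (63.97,7.69) → (61.03,77.52) → (119.49,25.67) → (76.34,17.37) → (62.89,35.85).

G21
G90
G0 X80.26 Y67.68
M4 S461
G1 X113.46 Y67.68 F2456
G1 X113.46 Y47.15
G1 X80.26 Y47.15
G1 X80.26 Y67.68
M5
G0 X94.86 Y50.13
M4 S835
G1 X63.97 Y7.69 F1302
G1 X61.03 Y77.52
G1 X119.49 Y25.67
G1 X76.34 Y17.37
G1 X62.89 Y35.85
M5
G0 X0.00 Y0.00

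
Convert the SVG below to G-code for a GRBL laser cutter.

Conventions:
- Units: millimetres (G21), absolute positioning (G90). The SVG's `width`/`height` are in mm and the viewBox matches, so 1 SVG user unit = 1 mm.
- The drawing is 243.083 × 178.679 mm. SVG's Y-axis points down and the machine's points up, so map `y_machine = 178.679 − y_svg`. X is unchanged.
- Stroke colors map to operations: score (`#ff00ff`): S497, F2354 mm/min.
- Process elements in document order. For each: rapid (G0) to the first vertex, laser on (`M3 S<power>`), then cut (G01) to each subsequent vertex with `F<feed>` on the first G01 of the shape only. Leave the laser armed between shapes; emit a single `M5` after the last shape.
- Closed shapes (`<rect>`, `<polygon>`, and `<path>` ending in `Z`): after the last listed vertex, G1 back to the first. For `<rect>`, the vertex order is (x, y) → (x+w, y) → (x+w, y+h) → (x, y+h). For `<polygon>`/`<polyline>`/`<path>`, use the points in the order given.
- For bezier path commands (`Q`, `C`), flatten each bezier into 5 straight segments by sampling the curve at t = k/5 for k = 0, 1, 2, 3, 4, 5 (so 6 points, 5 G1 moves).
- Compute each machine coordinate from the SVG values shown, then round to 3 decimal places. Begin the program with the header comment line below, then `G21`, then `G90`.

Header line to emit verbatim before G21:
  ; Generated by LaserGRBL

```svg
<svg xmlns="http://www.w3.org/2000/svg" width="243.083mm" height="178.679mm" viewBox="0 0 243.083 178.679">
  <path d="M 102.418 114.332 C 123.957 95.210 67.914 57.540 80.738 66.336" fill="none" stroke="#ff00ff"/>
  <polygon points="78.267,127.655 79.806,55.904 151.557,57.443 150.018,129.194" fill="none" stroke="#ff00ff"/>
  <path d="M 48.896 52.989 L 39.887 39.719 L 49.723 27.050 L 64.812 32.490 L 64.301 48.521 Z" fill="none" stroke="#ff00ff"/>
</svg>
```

viewBox `0 0 243.083 178.679` with mm width/height → 1 unit = 1 mm. Flip: y_m = 178.679 − y_svg.

**Shape 1** — `<path>` cubic bezier, stroke `#ff00ff` → score (S497, F2354). Control points (SVG): P0=(102.418,114.332), P1=(123.957,95.210), P2=(67.914,57.540), P3=(80.738,66.336); sampled at t=k/5. Machine vertices: (102.418,64.347) → (107.203,77.526) → (100.398,92.036) → (89.033,104.755) → (80.136,112.565) → (80.738,112.343). Open path.

**Shape 2** — `<polygon>` regular polygon, stroke `#ff00ff` → score (S497, F2354). Machine vertices: (78.267,51.024) → (79.806,122.775) → (151.557,121.236) → (150.018,49.485) → (78.267,51.024). Closed: final G1 returns to the first vertex.

**Shape 3** — `<path>` regular polygon, stroke `#ff00ff` → score (S497, F2354). Machine vertices: (48.896,125.690) → (39.887,138.960) → (49.723,151.629) → (64.812,146.189) → (64.301,130.158) → (48.896,125.690). Closed: final G1 returns to the first vertex.

; Generated by LaserGRBL
G21
G90
G0 X102.418 Y64.347
M3 S497
G01 X107.203 Y77.526 F2354
G01 X100.398 Y92.036
G01 X89.033 Y104.755
G01 X80.136 Y112.565
G01 X80.738 Y112.343
G0 X78.267 Y51.024
M3 S497
G01 X79.806 Y122.775 F2354
G01 X151.557 Y121.236
G01 X150.018 Y49.485
G01 X78.267 Y51.024
G0 X48.896 Y125.690
M3 S497
G01 X39.887 Y138.960 F2354
G01 X49.723 Y151.629
G01 X64.812 Y146.189
G01 X64.301 Y130.158
G01 X48.896 Y125.690
M5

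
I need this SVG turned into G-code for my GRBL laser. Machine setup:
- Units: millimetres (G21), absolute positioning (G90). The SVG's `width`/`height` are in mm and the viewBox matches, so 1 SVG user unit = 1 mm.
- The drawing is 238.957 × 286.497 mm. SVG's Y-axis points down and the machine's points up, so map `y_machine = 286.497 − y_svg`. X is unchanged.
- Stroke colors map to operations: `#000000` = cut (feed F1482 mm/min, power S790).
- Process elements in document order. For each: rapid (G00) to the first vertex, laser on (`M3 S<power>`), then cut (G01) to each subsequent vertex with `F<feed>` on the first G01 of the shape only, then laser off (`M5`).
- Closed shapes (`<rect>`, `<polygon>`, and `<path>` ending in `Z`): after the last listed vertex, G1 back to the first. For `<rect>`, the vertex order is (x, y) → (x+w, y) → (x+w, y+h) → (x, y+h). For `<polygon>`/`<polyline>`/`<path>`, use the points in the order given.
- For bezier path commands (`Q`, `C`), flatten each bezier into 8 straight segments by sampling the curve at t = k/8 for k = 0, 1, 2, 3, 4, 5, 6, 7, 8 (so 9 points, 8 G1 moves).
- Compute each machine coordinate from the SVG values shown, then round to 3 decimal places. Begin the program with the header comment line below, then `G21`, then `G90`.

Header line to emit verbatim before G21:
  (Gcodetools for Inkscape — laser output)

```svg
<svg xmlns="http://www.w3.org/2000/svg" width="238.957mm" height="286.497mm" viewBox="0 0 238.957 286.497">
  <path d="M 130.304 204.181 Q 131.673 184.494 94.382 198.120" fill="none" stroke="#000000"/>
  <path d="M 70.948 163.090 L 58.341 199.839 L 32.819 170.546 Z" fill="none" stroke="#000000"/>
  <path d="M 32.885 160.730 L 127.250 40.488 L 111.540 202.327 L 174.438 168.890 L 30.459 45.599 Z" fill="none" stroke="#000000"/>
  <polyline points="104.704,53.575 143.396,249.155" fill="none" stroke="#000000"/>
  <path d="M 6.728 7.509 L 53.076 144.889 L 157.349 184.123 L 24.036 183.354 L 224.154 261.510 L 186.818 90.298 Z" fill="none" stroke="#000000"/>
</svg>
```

Since the viewBox matches the mm dimensions, user units are millimetres directly. The only transform is the Y-flip y_m = 286.497 − y_svg.

Shape 1 is a quadratic bezier drawn with `<path>`. Its stroke #000000 means cut at S790, F1482. After flipping Y the toolpath is (130.304,82.316) → (130.042,86.717) → (128.572,90.077) → (125.894,92.397) → (122.008,93.675) → (116.914,93.912) → (110.611,93.108) → (103.101,91.263) → (94.382,88.377).

Shape 2 is a regular polygon drawn with `<path>`. Its stroke #000000 means cut at S790, F1482. After flipping Y the toolpath is (70.948,123.407) → (58.341,86.658) → (32.819,115.951) → (70.948,123.407), returning to the start.

Shape 3 is a closed polygon drawn with `<path>`. Its stroke #000000 means cut at S790, F1482. After flipping Y the toolpath is (32.885,125.767) → (127.250,246.009) → (111.540,84.170) → (174.438,117.607) → (30.459,240.898) → (32.885,125.767), returning to the start.

Shape 4 is a line segment drawn with `<polyline>`. Its stroke #000000 means cut at S790, F1482. After flipping Y the toolpath is (104.704,232.922) → (143.396,37.342).

Shape 5 is a closed polygon drawn with `<path>`. Its stroke #000000 means cut at S790, F1482. After flipping Y the toolpath is (6.728,278.988) → (53.076,141.608) → (157.349,102.374) → (24.036,103.143) → (224.154,24.987) → (186.818,196.199) → (6.728,278.988), returning to the start.

(Gcodetools for Inkscape — laser output)
G21
G90
G00 X130.304 Y82.316
M3 S790
G01 X130.042 Y86.717 F1482
G01 X128.572 Y90.077
G01 X125.894 Y92.397
G01 X122.008 Y93.675
G01 X116.914 Y93.912
G01 X110.611 Y93.108
G01 X103.101 Y91.263
G01 X94.382 Y88.377
M5
G00 X70.948 Y123.407
M3 S790
G01 X58.341 Y86.658 F1482
G01 X32.819 Y115.951
G01 X70.948 Y123.407
M5
G00 X32.885 Y125.767
M3 S790
G01 X127.250 Y246.009 F1482
G01 X111.540 Y84.170
G01 X174.438 Y117.607
G01 X30.459 Y240.898
G01 X32.885 Y125.767
M5
G00 X104.704 Y232.922
M3 S790
G01 X143.396 Y37.342 F1482
M5
G00 X6.728 Y278.988
M3 S790
G01 X53.076 Y141.608 F1482
G01 X157.349 Y102.374
G01 X24.036 Y103.143
G01 X224.154 Y24.987
G01 X186.818 Y196.199
G01 X6.728 Y278.988
M5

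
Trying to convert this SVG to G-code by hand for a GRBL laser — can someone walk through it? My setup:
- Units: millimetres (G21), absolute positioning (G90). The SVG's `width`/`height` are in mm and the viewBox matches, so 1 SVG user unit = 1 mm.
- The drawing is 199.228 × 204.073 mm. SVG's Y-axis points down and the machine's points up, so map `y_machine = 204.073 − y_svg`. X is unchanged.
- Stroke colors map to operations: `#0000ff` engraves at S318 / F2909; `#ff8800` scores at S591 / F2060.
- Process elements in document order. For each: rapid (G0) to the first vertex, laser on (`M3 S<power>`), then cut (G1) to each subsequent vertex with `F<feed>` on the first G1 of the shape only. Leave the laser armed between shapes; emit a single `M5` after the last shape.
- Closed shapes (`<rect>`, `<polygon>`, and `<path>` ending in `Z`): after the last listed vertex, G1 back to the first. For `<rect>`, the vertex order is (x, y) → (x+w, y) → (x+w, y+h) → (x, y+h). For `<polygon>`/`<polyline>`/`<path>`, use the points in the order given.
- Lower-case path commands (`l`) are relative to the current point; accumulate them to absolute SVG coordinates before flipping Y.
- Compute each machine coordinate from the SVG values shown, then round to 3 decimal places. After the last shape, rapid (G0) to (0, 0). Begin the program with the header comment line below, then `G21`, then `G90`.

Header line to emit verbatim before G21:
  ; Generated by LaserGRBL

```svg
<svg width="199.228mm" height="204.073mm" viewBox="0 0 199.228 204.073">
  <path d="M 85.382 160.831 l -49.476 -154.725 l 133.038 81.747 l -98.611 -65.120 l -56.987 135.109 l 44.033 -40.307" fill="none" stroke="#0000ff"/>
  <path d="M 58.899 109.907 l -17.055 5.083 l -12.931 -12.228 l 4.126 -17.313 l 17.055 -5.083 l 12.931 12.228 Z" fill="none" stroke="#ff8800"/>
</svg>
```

; Generated by LaserGRBL
G21
G90
G0 X85.382 Y43.242
M3 S318
G1 X35.906 Y197.967 F2909
G1 X168.944 Y116.220
G1 X70.333 Y181.340
G1 X13.346 Y46.231
G1 X57.379 Y86.538
G0 X58.899 Y94.166
M3 S591
G1 X41.844 Y89.083 F2060
G1 X28.913 Y101.311
G1 X33.039 Y118.624
G1 X50.094 Y123.707
G1 X63.025 Y111.479
G1 X58.899 Y94.166
M5
G0 X0.000 Y0.000

viewBox `0 0 199.228 204.073` with mm width/height → 1 unit = 1 mm. Flip: y_m = 204.073 − y_svg.

**Shape 1** — `<path>` open polyline, stroke `#0000ff` → engrave (S318, F2909). Machine vertices: (85.382,43.242) → (35.906,197.967) → (168.944,116.220) → (70.333,181.340) → (13.346,46.231) → (57.379,86.538). Open path.

**Shape 2** — `<path>` regular polygon, stroke `#ff8800` → score (S591, F2060). Machine vertices: (58.899,94.166) → (41.844,89.083) → (28.913,101.311) → (33.039,118.624) → (50.094,123.707) → (63.025,111.479) → (58.899,94.166). Closed: final G1 returns to the first vertex.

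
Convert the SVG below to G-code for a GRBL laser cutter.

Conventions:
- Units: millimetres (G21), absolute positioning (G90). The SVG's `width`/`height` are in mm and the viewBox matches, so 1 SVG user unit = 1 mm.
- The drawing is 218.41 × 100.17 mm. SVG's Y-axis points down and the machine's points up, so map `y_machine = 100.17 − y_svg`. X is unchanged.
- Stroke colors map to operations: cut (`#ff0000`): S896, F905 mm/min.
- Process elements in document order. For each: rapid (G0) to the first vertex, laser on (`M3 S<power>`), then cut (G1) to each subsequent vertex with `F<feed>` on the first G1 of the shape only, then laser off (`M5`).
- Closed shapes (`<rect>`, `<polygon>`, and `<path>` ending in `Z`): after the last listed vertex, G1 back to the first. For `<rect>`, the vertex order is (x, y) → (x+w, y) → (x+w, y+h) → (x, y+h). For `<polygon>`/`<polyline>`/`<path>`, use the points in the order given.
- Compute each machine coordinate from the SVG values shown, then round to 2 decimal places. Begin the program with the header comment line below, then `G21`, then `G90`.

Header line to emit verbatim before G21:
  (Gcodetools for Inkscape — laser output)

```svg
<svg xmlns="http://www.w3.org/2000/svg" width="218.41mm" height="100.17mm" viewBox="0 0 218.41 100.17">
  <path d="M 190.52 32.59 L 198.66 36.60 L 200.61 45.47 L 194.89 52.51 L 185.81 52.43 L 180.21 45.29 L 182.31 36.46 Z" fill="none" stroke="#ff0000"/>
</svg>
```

1 u = 1 mm; y_m = 100.17 − y.

[1] `<path>` regular polygon, #ff0000→cut S896 F905: (190.52,67.58) → (198.66,63.57) → (200.61,54.70) → (194.89,47.66) → (185.81,47.74) → (180.21,54.88) → (182.31,63.71) → (190.52,67.58) (closed)

(Gcodetools for Inkscape — laser output)
G21
G90
G0 X190.52 Y67.58
M3 S896
G1 X198.66 Y63.57 F905
G1 X200.61 Y54.70
G1 X194.89 Y47.66
G1 X185.81 Y47.74
G1 X180.21 Y54.88
G1 X182.31 Y63.71
G1 X190.52 Y67.58
M5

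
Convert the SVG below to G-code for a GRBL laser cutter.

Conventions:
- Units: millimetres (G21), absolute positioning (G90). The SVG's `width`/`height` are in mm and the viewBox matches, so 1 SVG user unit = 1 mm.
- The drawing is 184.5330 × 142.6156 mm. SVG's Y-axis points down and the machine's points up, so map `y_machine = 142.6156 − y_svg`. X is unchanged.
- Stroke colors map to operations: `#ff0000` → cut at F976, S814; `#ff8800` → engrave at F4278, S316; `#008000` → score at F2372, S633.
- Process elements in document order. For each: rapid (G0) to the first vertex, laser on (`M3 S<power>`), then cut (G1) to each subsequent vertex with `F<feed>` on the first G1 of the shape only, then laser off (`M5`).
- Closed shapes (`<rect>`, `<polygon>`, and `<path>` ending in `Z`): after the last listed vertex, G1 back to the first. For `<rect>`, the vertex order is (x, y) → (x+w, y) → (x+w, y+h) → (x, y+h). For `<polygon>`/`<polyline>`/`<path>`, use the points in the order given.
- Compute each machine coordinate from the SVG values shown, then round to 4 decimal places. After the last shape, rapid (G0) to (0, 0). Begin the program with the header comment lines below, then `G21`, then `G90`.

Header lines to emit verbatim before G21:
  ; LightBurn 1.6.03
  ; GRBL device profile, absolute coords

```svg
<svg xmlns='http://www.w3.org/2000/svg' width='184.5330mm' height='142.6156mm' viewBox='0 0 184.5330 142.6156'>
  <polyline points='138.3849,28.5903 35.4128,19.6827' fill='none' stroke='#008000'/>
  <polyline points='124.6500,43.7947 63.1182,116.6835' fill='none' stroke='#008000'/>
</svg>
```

viewBox `0 0 184.5330 142.6156` with mm width/height → 1 unit = 1 mm. Flip: y_m = 142.6156 − y_svg.

**Shape 1** — `<polyline>` line segment, stroke `#008000` → score (S633, F2372). Machine vertices: (138.3849,114.0253) → (35.4128,122.9329). Open path.

**Shape 2** — `<polyline>` line segment, stroke `#008000` → score (S633, F2372). Machine vertices: (124.6500,98.8209) → (63.1182,25.9321). Open path.

; LightBurn 1.6.03
; GRBL device profile, absolute coords
G21
G90
G0 X138.3849 Y114.0253
M3 S633
G1 X35.4128 Y122.9329 F2372
M5
G0 X124.6500 Y98.8209
M3 S633
G1 X63.1182 Y25.9321 F2372
M5
G0 X0.0000 Y0.0000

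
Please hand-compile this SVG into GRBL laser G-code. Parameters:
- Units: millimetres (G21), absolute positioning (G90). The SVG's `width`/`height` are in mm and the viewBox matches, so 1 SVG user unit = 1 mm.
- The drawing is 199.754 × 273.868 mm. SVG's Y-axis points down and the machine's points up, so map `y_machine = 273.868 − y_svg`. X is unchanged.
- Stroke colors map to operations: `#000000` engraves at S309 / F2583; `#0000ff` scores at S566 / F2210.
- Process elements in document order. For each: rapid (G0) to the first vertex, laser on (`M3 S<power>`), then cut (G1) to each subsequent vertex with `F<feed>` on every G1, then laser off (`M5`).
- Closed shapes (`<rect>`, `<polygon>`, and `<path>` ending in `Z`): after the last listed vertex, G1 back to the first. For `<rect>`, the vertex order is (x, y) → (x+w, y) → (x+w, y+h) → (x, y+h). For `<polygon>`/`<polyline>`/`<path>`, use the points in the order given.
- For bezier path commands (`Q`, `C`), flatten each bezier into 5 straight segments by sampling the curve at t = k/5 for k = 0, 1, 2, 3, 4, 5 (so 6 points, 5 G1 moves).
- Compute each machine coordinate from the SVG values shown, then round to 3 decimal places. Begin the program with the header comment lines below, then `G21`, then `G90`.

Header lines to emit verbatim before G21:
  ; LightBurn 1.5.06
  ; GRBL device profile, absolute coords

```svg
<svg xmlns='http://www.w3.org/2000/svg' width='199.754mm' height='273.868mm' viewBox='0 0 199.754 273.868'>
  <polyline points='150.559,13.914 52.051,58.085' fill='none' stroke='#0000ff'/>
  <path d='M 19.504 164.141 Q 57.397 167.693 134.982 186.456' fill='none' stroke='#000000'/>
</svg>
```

; LightBurn 1.5.06
; GRBL device profile, absolute coords
G21
G90
G0 X150.559 Y259.954
M3 S566
G1 X52.051 Y215.783 F2210
M5
G0 X19.504 Y109.727
M3 S309
G1 X36.249 Y107.698 F2583
G1 X56.169 Y104.452 F2583
G1 X79.265 Y99.989 F2583
G1 X105.536 Y94.309 F2583
G1 X134.982 Y87.412 F2583
M5

viewBox `0 0 199.754 273.868` with mm width/height → 1 unit = 1 mm. Flip: y_m = 273.868 − y_svg.

**Shape 1** — `<polyline>` line segment, stroke `#0000ff` → score (S566, F2210). Machine vertices: (150.559,259.954) → (52.051,215.783). Open path.

**Shape 2** — `<path>` quadratic bezier, stroke `#000000` → engrave (S309, F2583). Control points (SVG): P0=(19.504,164.141), P1=(57.397,167.693), P2=(134.982,186.456); sampled at t=k/5. Machine vertices: (19.504,109.727) → (36.249,107.698) → (56.169,104.452) → (79.265,99.989) → (105.536,94.309) → (134.982,87.412). Open path.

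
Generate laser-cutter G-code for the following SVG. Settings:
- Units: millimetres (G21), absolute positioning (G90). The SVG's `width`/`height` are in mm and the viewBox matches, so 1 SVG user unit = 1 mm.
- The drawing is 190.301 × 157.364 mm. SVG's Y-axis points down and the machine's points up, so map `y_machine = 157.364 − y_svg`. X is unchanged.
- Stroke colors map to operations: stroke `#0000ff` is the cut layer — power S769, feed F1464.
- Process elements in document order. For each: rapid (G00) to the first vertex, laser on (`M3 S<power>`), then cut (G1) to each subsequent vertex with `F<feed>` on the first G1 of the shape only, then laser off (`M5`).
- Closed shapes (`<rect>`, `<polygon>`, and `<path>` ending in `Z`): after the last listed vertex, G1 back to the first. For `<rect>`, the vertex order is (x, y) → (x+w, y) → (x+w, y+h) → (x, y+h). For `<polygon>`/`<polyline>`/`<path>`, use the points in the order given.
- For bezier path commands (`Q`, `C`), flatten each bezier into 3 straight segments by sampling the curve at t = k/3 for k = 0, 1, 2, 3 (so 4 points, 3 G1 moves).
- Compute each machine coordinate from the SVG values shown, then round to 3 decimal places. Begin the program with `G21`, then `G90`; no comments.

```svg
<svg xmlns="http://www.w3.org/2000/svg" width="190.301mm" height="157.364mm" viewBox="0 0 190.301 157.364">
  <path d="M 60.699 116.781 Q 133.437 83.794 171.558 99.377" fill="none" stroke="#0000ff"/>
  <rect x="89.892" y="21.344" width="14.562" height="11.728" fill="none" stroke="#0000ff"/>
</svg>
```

G21
G90
G00 X60.699 Y40.583
M3 S769
G1 X105.345 Y57.178 F1464
G1 X142.298 Y62.979
G1 X171.558 Y57.987
M5
G00 X89.892 Y136.020
M3 S769
G1 X104.454 Y136.020 F1464
G1 X104.454 Y124.292
G1 X89.892 Y124.292
G1 X89.892 Y136.020
M5

1 u = 1 mm; y_m = 157.364 − y.

[1] `<path>` quadratic bezier, #0000ff→cut S769 F1464: (60.699,40.583) → (105.345,57.178) → (142.298,62.979) → (171.558,57.987)

[2] `<rect>` rectangle, #0000ff→cut S769 F1464: (89.892,136.020) → (104.454,136.020) → (104.454,124.292) → (89.892,124.292) → (89.892,136.020) (closed)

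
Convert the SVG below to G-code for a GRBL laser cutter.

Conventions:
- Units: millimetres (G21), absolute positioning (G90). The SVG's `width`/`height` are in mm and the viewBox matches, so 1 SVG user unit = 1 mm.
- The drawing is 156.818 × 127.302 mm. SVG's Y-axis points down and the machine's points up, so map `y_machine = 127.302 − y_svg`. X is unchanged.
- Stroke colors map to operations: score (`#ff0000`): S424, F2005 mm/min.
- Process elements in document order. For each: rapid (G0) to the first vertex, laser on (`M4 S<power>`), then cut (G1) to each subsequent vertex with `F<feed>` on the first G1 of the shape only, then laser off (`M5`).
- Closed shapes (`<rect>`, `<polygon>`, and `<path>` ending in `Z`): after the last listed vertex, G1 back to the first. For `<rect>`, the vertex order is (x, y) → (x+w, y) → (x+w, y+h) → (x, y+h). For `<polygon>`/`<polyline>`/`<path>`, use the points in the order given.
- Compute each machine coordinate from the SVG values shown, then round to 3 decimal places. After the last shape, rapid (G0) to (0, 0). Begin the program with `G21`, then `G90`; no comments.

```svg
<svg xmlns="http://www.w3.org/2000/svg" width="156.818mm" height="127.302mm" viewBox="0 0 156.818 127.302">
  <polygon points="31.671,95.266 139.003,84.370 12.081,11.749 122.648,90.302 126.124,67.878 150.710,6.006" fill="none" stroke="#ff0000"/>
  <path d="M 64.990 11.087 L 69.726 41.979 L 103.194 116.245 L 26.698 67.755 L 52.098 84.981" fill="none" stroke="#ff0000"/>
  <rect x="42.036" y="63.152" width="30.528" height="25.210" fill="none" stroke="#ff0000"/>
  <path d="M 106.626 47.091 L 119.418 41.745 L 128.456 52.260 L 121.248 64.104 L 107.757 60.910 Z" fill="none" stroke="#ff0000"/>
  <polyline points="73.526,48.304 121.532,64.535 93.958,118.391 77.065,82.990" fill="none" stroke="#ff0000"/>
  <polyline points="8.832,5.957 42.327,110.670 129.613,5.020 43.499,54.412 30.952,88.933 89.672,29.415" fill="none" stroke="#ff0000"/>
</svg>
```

G21
G90
G0 X31.671 Y32.036
M4 S424
G1 X139.003 Y42.932 F2005
G1 X12.081 Y115.553
G1 X122.648 Y37.000
G1 X126.124 Y59.424
G1 X150.710 Y121.296
G1 X31.671 Y32.036
M5
G0 X64.990 Y116.215
M4 S424
G1 X69.726 Y85.323 F2005
G1 X103.194 Y11.057
G1 X26.698 Y59.547
G1 X52.098 Y42.321
M5
G0 X42.036 Y64.150
M4 S424
G1 X72.564 Y64.150 F2005
G1 X72.564 Y38.940
G1 X42.036 Y38.940
G1 X42.036 Y64.150
M5
G0 X106.626 Y80.211
M4 S424
G1 X119.418 Y85.557 F2005
G1 X128.456 Y75.042
G1 X121.248 Y63.198
G1 X107.757 Y66.392
G1 X106.626 Y80.211
M5
G0 X73.526 Y78.998
M4 S424
G1 X121.532 Y62.767 F2005
G1 X93.958 Y8.911
G1 X77.065 Y44.312
M5
G0 X8.832 Y121.345
M4 S424
G1 X42.327 Y16.632 F2005
G1 X129.613 Y122.282
G1 X43.499 Y72.890
G1 X30.952 Y38.369
G1 X89.672 Y97.887
M5
G0 X0.000 Y0.000

1 u = 1 mm; y_m = 127.302 − y.

[1] `<polygon>` closed polygon, #ff0000→score S424 F2005: (31.671,32.036) → (139.003,42.932) → (12.081,115.553) → (122.648,37.000) → (126.124,59.424) → (150.710,121.296) → (31.671,32.036) (closed)

[2] `<path>` open polyline, #ff0000→score S424 F2005: (64.990,116.215) → (69.726,85.323) → (103.194,11.057) → (26.698,59.547) → (52.098,42.321)

[3] `<rect>` rectangle, #ff0000→score S424 F2005: (42.036,64.150) → (72.564,64.150) → (72.564,38.940) → (42.036,38.940) → (42.036,64.150) (closed)

[4] `<path>` regular polygon, #ff0000→score S424 F2005: (106.626,80.211) → (119.418,85.557) → (128.456,75.042) → (121.248,63.198) → (107.757,66.392) → (106.626,80.211) (closed)

[5] `<polyline>` open polyline, #ff0000→score S424 F2005: (73.526,78.998) → (121.532,62.767) → (93.958,8.911) → (77.065,44.312)

[6] `<polyline>` open polyline, #ff0000→score S424 F2005: (8.832,121.345) → (42.327,16.632) → (129.613,122.282) → (43.499,72.890) → (30.952,38.369) → (89.672,97.887)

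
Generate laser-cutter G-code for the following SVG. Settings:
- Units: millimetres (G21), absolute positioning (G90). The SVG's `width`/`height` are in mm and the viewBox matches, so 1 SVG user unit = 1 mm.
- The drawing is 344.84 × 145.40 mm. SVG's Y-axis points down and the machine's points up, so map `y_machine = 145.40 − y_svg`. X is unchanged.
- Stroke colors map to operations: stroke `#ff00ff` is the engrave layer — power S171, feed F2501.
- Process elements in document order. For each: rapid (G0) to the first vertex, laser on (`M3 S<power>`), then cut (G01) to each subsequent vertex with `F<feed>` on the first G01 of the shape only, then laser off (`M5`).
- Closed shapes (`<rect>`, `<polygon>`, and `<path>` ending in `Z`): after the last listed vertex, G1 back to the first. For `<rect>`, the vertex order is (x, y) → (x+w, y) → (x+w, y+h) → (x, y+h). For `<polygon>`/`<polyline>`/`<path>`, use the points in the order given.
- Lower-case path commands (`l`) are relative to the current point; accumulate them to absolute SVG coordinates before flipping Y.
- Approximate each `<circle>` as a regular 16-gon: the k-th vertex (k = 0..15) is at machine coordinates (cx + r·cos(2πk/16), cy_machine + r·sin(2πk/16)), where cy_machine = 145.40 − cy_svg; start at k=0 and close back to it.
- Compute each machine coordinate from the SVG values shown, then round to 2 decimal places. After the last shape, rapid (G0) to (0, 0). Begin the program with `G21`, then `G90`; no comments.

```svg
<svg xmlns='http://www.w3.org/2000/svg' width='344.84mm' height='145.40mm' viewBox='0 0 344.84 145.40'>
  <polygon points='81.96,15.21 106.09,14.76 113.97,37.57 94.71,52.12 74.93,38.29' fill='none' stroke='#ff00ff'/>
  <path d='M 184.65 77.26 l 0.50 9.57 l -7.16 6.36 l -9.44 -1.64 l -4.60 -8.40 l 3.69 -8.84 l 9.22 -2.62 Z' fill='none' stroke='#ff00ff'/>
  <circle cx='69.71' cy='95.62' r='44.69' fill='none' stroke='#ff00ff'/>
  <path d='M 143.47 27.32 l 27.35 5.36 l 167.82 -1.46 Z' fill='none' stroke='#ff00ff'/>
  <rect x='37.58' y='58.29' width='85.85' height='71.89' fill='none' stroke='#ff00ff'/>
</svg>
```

G21
G90
G0 X81.96 Y130.19
M3 S171
G01 X106.09 Y130.64 F2501
G01 X113.97 Y107.83
G01 X94.71 Y93.28
G01 X74.93 Y107.11
G01 X81.96 Y130.19
M5
G0 X184.65 Y68.14
M3 S171
G01 X185.15 Y58.57 F2501
G01 X177.99 Y52.21
G01 X168.55 Y53.85
G01 X163.95 Y62.25
G01 X167.64 Y71.09
G01 X176.86 Y73.71
G01 X184.65 Y68.14
M5
G0 X114.40 Y49.78
M3 S171
G01 X111.00 Y66.88 F2501
G01 X101.31 Y81.38
G01 X86.81 Y91.07
G01 X69.71 Y94.47
G01 X52.61 Y91.07
G01 X38.11 Y81.38
G01 X28.42 Y66.88
G01 X25.02 Y49.78
G01 X28.42 Y32.68
G01 X38.11 Y18.18
G01 X52.61 Y8.49
G01 X69.71 Y5.09
G01 X86.81 Y8.49
G01 X101.31 Y18.18
G01 X111.00 Y32.68
G01 X114.40 Y49.78
M5
G0 X143.47 Y118.08
M3 S171
G01 X170.82 Y112.72 F2501
G01 X338.64 Y114.18
G01 X143.47 Y118.08
M5
G0 X37.58 Y87.11
M3 S171
G01 X123.43 Y87.11 F2501
G01 X123.43 Y15.22
G01 X37.58 Y15.22
G01 X37.58 Y87.11
M5
G0 X0.00 Y0.00

Since the viewBox matches the mm dimensions, user units are millimetres directly. The only transform is the Y-flip y_m = 145.40 − y_svg.

Shape 1 is a regular polygon drawn with `<polygon>`. Its stroke #ff00ff means engrave at S171, F2501. After flipping Y the toolpath is (81.96,130.19) → (106.09,130.64) → (113.97,107.83) → (94.71,93.28) → (74.93,107.11) → (81.96,130.19), returning to the start.

Shape 2 is a regular polygon drawn with `<path>`. Its stroke #ff00ff means engrave at S171, F2501. After flipping Y the toolpath is (184.65,68.14) → (185.15,58.57) → (177.99,52.21) → (168.55,53.85) → (163.95,62.25) → (167.64,71.09) → (176.86,73.71) → (184.65,68.14), returning to the start.

Shape 3 is a circle drawn with `<circle>`. Its stroke #ff00ff means engrave at S171, F2501. After flipping Y the toolpath is (114.40,49.78) → (111.00,66.88) → (101.31,81.38) → (86.81,91.07) → (69.71,94.47) → (52.61,91.07) → (38.11,81.38) → (28.42,66.88) → (25.02,49.78) → (28.42,32.68) → (38.11,18.18) → (52.61,8.49) → (69.71,5.09) → (86.81,8.49) → (101.31,18.18) → (111.00,32.68) → (114.40,49.78), returning to the start.

Shape 4 is a closed polygon drawn with `<path>`. Its stroke #ff00ff means engrave at S171, F2501. After flipping Y the toolpath is (143.47,118.08) → (170.82,112.72) → (338.64,114.18) → (143.47,118.08), returning to the start.

Shape 5 is a rectangle drawn with `<rect>`. Its stroke #ff00ff means engrave at S171, F2501. After flipping Y the toolpath is (37.58,87.11) → (123.43,87.11) → (123.43,15.22) → (37.58,15.22) → (37.58,87.11), returning to the start.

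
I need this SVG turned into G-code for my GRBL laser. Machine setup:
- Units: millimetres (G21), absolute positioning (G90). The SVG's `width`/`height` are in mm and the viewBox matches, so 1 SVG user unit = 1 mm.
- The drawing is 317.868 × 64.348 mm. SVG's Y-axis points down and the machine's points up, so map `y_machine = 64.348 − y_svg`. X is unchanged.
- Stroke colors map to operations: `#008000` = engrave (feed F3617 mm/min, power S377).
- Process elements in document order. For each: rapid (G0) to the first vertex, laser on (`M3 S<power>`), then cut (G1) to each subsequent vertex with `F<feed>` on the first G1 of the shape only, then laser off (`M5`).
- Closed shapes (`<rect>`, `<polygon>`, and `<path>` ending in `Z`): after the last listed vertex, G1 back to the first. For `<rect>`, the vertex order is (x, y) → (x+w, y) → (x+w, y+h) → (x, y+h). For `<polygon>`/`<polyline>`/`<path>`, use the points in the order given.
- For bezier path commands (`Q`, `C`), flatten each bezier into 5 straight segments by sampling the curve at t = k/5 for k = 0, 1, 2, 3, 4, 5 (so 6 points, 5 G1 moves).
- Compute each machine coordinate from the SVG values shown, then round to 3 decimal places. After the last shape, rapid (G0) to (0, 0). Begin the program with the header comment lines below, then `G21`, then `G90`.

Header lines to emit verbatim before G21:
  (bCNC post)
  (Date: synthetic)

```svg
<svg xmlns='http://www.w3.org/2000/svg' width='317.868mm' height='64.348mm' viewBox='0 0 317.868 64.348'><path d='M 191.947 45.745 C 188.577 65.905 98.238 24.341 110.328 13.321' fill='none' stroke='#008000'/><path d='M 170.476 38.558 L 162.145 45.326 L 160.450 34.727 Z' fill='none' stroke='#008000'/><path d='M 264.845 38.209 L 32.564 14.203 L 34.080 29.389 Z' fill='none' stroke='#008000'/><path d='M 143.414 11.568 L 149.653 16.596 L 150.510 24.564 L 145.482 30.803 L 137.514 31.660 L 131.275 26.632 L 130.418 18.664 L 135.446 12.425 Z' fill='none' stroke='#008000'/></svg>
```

viewBox `0 0 317.868 64.348` with mm width/height → 1 unit = 1 mm. Flip: y_m = 64.348 − y_svg.

**Shape 1** — `<path>` cubic bezier, stroke `#008000` → engrave (S377, F3617). Control points (SVG): P0=(191.947,45.745), P1=(188.577,65.905), P2=(98.238,24.341), P3=(110.328,13.321); sampled at t=k/5. Machine vertices: (191.947,18.603) → (181.004,13.176) → (158.279,18.133) → (132.864,29.047) → (113.850,41.488) → (110.328,51.027). Open path.

**Shape 2** — `<path>` regular polygon, stroke `#008000` → engrave (S377, F3617). Machine vertices: (170.476,25.790) → (162.145,19.022) → (160.450,29.621) → (170.476,25.790). Closed: final G1 returns to the first vertex.

**Shape 3** — `<path>` closed polygon, stroke `#008000` → engrave (S377, F3617). Machine vertices: (264.845,26.139) → (32.564,50.145) → (34.080,34.959) → (264.845,26.139). Closed: final G1 returns to the first vertex.

**Shape 4** — `<path>` regular polygon, stroke `#008000` → engrave (S377, F3617). Machine vertices: (143.414,52.780) → (149.653,47.752) → (150.510,39.784) → (145.482,33.545) → (137.514,32.688) → (131.275,37.716) → (130.418,45.684) → (135.446,51.923) → (143.414,52.780). Closed: final G1 returns to the first vertex.

(bCNC post)
(Date: synthetic)
G21
G90
G0 X191.947 Y18.603
M3 S377
G1 X181.004 Y13.176 F3617
G1 X158.279 Y18.133
G1 X132.864 Y29.047
G1 X113.850 Y41.488
G1 X110.328 Y51.027
M5
G0 X170.476 Y25.790
M3 S377
G1 X162.145 Y19.022 F3617
G1 X160.450 Y29.621
G1 X170.476 Y25.790
M5
G0 X264.845 Y26.139
M3 S377
G1 X32.564 Y50.145 F3617
G1 X34.080 Y34.959
G1 X264.845 Y26.139
M5
G0 X143.414 Y52.780
M3 S377
G1 X149.653 Y47.752 F3617
G1 X150.510 Y39.784
G1 X145.482 Y33.545
G1 X137.514 Y32.688
G1 X131.275 Y37.716
G1 X130.418 Y45.684
G1 X135.446 Y51.923
G1 X143.414 Y52.780
M5
G0 X0.000 Y0.000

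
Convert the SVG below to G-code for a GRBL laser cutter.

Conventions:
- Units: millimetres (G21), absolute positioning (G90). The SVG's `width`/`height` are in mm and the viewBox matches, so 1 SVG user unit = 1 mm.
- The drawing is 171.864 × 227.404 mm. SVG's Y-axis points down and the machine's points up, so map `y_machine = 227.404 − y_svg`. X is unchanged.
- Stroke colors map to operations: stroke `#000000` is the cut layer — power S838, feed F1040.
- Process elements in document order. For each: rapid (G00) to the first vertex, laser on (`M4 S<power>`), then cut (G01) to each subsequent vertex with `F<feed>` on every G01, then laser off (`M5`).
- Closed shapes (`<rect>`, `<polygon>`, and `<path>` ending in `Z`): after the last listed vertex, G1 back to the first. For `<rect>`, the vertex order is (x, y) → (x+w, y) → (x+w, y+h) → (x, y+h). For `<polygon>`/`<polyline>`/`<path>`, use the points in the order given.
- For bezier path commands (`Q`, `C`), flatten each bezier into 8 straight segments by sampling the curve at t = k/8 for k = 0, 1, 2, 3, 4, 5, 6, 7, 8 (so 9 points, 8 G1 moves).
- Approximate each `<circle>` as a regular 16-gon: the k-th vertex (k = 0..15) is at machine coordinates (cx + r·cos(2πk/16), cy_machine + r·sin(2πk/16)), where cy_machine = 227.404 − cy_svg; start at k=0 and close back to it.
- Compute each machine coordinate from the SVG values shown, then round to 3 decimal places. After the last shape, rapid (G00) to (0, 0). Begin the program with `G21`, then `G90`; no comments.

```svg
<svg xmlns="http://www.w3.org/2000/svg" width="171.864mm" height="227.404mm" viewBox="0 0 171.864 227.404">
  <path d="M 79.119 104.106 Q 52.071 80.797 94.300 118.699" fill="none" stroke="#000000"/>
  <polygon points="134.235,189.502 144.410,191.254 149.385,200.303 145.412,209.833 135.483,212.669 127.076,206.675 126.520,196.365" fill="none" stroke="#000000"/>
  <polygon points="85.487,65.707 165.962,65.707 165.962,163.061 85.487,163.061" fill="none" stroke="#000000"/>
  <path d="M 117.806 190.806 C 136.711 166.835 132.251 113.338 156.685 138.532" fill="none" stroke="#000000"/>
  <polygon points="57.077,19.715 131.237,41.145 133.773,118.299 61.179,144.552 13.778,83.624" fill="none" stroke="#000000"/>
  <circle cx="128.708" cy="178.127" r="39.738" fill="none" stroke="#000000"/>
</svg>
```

G21
G90
G00 X79.119 Y123.298
M4 S838
G01 X73.439 Y128.169 F1040
G01 X69.925 Y131.127 F1040
G01 X68.575 Y132.172 F1040
G01 X69.390 Y131.304 F1040
G01 X72.370 Y128.524 F1040
G01 X77.515 Y123.830 F1040
G01 X84.825 Y117.224 F1040
G01 X94.300 Y108.705 F1040
M5
G00 X134.235 Y37.902
M4 S838
G01 X144.410 Y36.150 F1040
G01 X149.385 Y27.101 F1040
G01 X145.412 Y17.571 F1040
G01 X135.483 Y14.735 F1040
G01 X127.076 Y20.729 F1040
G01 X126.520 Y31.039 F1040
G01 X134.235 Y37.902 F1040
M5
G00 X85.487 Y161.697
M4 S838
G01 X165.962 Y161.697 F1040
G01 X165.962 Y64.343 F1040
G01 X85.487 Y64.343 F1040
G01 X85.487 Y161.697 F1040
M5
G00 X117.806 Y36.598
M4 S838
G01 X123.902 Y46.760 F1040
G01 X128.420 Y58.421 F1040
G01 X131.973 Y70.315 F1040
G01 X135.172 Y81.172 F1040
G01 X138.631 Y89.724 F1040
G01 X142.961 Y94.704 F1040
G01 X148.775 Y94.842 F1040
G01 X156.685 Y88.872 F1040
M5
G00 X57.077 Y207.689
M4 S838
G01 X131.237 Y186.259 F1040
G01 X133.773 Y109.105 F1040
G01 X61.179 Y82.852 F1040
G01 X13.778 Y143.780 F1040
G01 X57.077 Y207.689 F1040
M5
G00 X168.446 Y49.277
M4 S838
G01 X165.421 Y64.484 F1040
G01 X156.807 Y77.376 F1040
G01 X143.915 Y85.990 F1040
G01 X128.708 Y89.015 F1040
G01 X113.501 Y85.990 F1040
G01 X100.609 Y77.376 F1040
G01 X91.995 Y64.484 F1040
G01 X88.970 Y49.277 F1040
G01 X91.995 Y34.070 F1040
G01 X100.609 Y21.178 F1040
G01 X113.501 Y12.564 F1040
G01 X128.708 Y9.539 F1040
G01 X143.915 Y12.564 F1040
G01 X156.807 Y21.178 F1040
G01 X165.421 Y34.070 F1040
G01 X168.446 Y49.277 F1040
M5
G00 X0.000 Y0.000

Since the viewBox matches the mm dimensions, user units are millimetres directly. The only transform is the Y-flip y_m = 227.404 − y_svg.

Shape 1 is a quadratic bezier drawn with `<path>`. Its stroke #000000 means cut at S838, F1040. After flipping Y the toolpath is (79.119,123.298) → (73.439,128.169) → (69.925,131.127) → (68.575,132.172) → (69.390,131.304) → (72.370,128.524) → (77.515,123.830) → (84.825,117.224) → (94.300,108.705).

Shape 2 is a regular polygon drawn with `<polygon>`. Its stroke #000000 means cut at S838, F1040. After flipping Y the toolpath is (134.235,37.902) → (144.410,36.150) → (149.385,27.101) → (145.412,17.571) → (135.483,14.735) → (127.076,20.729) → (126.520,31.039) → (134.235,37.902), returning to the start.

Shape 3 is a rectangle drawn with `<polygon>`. Its stroke #000000 means cut at S838, F1040. After flipping Y the toolpath is (85.487,161.697) → (165.962,161.697) → (165.962,64.343) → (85.487,64.343) → (85.487,161.697), returning to the start.

Shape 4 is a cubic bezier drawn with `<path>`. Its stroke #000000 means cut at S838, F1040. After flipping Y the toolpath is (117.806,36.598) → (123.902,46.760) → (128.420,58.421) → (131.973,70.315) → (135.172,81.172) → (138.631,89.724) → (142.961,94.704) → (148.775,94.842) → (156.685,88.872).

Shape 5 is a regular polygon drawn with `<polygon>`. Its stroke #000000 means cut at S838, F1040. After flipping Y the toolpath is (57.077,207.689) → (131.237,186.259) → (133.773,109.105) → (61.179,82.852) → (13.778,143.780) → (57.077,207.689), returning to the start.

Shape 6 is a circle drawn with `<circle>`. Its stroke #000000 means cut at S838, F1040. After flipping Y the toolpath is (168.446,49.277) → (165.421,64.484) → (156.807,77.376) → (143.915,85.990) → (128.708,89.015) → (113.501,85.990) → (100.609,77.376) → (91.995,64.484) → (88.970,49.277) → (91.995,34.070) → (100.609,21.178) → (113.501,12.564) → (128.708,9.539) → (143.915,12.564) → (156.807,21.178) → (165.421,34.070) → (168.446,49.277), returning to the start.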